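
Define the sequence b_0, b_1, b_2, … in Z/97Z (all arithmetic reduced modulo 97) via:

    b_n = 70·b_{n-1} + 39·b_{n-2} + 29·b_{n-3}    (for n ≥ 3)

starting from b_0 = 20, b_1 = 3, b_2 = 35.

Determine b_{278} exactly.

85

b_3 = 70·35 + 39·3 + 29·20 = 43
b_4 = 70·43 + 39·35 + 29·3 = 0
b_5 = 70·0 + 39·43 + 29·35 = 73
b_6 = 70·73 + 39·0 + 29·43 = 52
b_7 = 70·52 + 39·73 + 29·0 = 85
b_8 = 70·85 + 39·52 + 29·73 = 7
b_9 = 70·7 + 39·85 + 29·52 = 75
b_10 = 70·75 + 39·7 + 29·85 = 34
b_11 = 70·34 + 39·75 + 29·7 = 76
b_12 = 70·76 + 39·34 + 29·75 = 91
b_13 = 70·91 + 39·76 + 29·34 = 38
b_14 = 70·38 + 39·91 + 29·76 = 71
b_15 = 70·71 + 39·38 + 29·91 = 70
b_16 = 70·70 + 39·71 + 29·38 = 41
b_17 = 70·41 + 39·70 + 29·71 = 93
b_18 = 70·93 + 39·41 + 29·70 = 51
b_19 = 70·51 + 39·93 + 29·41 = 44
b_20 = 70·44 + 39·51 + 29·93 = 6
b_21 = 70·6 + 39·44 + 29·51 = 26
b_22 = 70·26 + 39·6 + 29·44 = 32
b_23 = 70·32 + 39·26 + 29·6 = 33
b_24 = 70·33 + 39·32 + 29·26 = 44
b_25 = 70·44 + 39·33 + 29·32 = 57
b_26 = 70·57 + 39·44 + 29·33 = 67
b_27 = 70·67 + 39·57 + 29·44 = 41
b_28 = 70·41 + 39·67 + 29·57 = 55
b_29 = 70·55 + 39·41 + 29·67 = 20
b_30 = 70·20 + 39·55 + 29·41 = 78
b_31 = 70·78 + 39·20 + 29·55 = 75
b_32 = 70·75 + 39·78 + 29·20 = 45
b_33 = 70·45 + 39·75 + 29·78 = 92
b_34 = 70·92 + 39·45 + 29·75 = 88
b_35 = 70·88 + 39·92 + 29·45 = 92
b_36 = 70·92 + 39·88 + 29·92 = 27
b_37 = 70·27 + 39·92 + 29·88 = 76
b_38 = 70·76 + 39·27 + 29·92 = 20
b_39 = 70·20 + 39·76 + 29·27 = 6
b_40 = 70·6 + 39·20 + 29·76 = 9
b_41 = 70·9 + 39·6 + 29·20 = 86
b_42 = 70·86 + 39·9 + 29·6 = 46
b_43 = 70·46 + 39·86 + 29·9 = 45
b_44 = 70·45 + 39·46 + 29·86 = 66
b_45 = 70·66 + 39·45 + 29·46 = 46
b_46 = 70·46 + 39·66 + 29·45 = 18
b_47 = 70·18 + 39·46 + 29·66 = 21
b_48 = 70·21 + 39·18 + 29·46 = 14
b_49 = 70·14 + 39·21 + 29·18 = 90
b_50 = 70·90 + 39·14 + 29·21 = 83
b_51 = 70·83 + 39·90 + 29·14 = 26
b_52 = 70·26 + 39·83 + 29·90 = 4
b_53 = 70·4 + 39·26 + 29·83 = 15
b_54 = 70·15 + 39·4 + 29·26 = 20
b_55 = 70·20 + 39·15 + 29·4 = 64
b_56 = 70·64 + 39·20 + 29·15 = 69
b_57 = 70·69 + 39·64 + 29·20 = 49
b_58 = 70·49 + 39·69 + 29·64 = 23
b_59 = 70·23 + 39·49 + 29·69 = 90
b_60 = 70·90 + 39·23 + 29·49 = 82
b_61 = 70·82 + 39·90 + 29·23 = 23
b_62 = 70·23 + 39·82 + 29·90 = 46
b_63 = 70·46 + 39·23 + 29·82 = 93
b_64 = 70·93 + 39·46 + 29·23 = 47
b_65 = 70·47 + 39·93 + 29·46 = 6
b_66 = 70·6 + 39·47 + 29·93 = 3
b_67 = 70·3 + 39·6 + 29·47 = 61
b_68 = 70·61 + 39·3 + 29·6 = 2
b_69 = 70·2 + 39·61 + 29·3 = 84
b_70 = 70·84 + 39·2 + 29·61 = 64
b_71 = 70·64 + 39·84 + 29·2 = 54
b_72 = 70·54 + 39·64 + 29·84 = 79
b_73 = 70·79 + 39·54 + 29·64 = 83
b_74 = 70·83 + 39·79 + 29·54 = 78
b_75 = 70·78 + 39·83 + 29·79 = 27
b_76 = 70·27 + 39·78 + 29·83 = 64
b_77 = 70·64 + 39·27 + 29·78 = 35
b_78 = 70·35 + 39·64 + 29·27 = 6
b_79 = 70·6 + 39·35 + 29·64 = 52
b_80 = 70·52 + 39·6 + 29·35 = 39
b_81 = 70·39 + 39·52 + 29·6 = 82
b_82 = 70·82 + 39·39 + 29·52 = 39
b_83 = 70·39 + 39·82 + 29·39 = 75
b_84 = 70·75 + 39·39 + 29·82 = 31
b_85 = 70·31 + 39·75 + 29·39 = 18
b_86 = 70·18 + 39·31 + 29·75 = 85
b_87 = 70·85 + 39·18 + 29·31 = 82
b_88 = 70·82 + 39·85 + 29·18 = 71
b_89 = 70·71 + 39·82 + 29·85 = 60
b_90 = 70·60 + 39·71 + 29·82 = 35
b_91 = 70·35 + 39·60 + 29·71 = 59
b_92 = 70·59 + 39·35 + 29·60 = 57
b_93 = 70·57 + 39·59 + 29·35 = 31
b_94 = 70·31 + 39·57 + 29·59 = 90
b_95 = 70·90 + 39·31 + 29·57 = 44
b_96 = 70·44 + 39·90 + 29·31 = 20
b_97 = 70·20 + 39·44 + 29·90 = 3
b_98 = 70·3 + 39·20 + 29·44 = 35
(b_96, b_97, b_98) = (20, 3, 35) = (b_0, b_1, b_2), so the sequence has period 96.
278 ≡ 86 (mod 96), hence b_278 = b_86 = 85.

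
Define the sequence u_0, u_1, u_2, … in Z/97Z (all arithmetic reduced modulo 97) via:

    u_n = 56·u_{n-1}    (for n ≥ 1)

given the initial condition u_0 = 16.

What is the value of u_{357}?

u_1 = 56·16 = 23
u_2 = 56·23 = 27
u_3 = 56·27 = 57
u_4 = 56·57 = 88
u_5 = 56·88 = 78
u_6 = 56·78 = 3
u_7 = 56·3 = 71
u_8 = 56·71 = 96
u_9 = 56·96 = 41
u_10 = 56·41 = 65
u_11 = 56·65 = 51
u_12 = 56·51 = 43
u_13 = 56·43 = 80
u_14 = 56·80 = 18
u_15 = 56·18 = 38
u_16 = 56·38 = 91
u_17 = 56·91 = 52
u_18 = 56·52 = 2
u_19 = 56·2 = 15
u_20 = 56·15 = 64
u_21 = 56·64 = 92
u_22 = 56·92 = 11
u_23 = 56·11 = 34
u_24 = 56·34 = 61
u_25 = 56·61 = 21
u_26 = 56·21 = 12
u_27 = 56·12 = 90
u_28 = 56·90 = 93
u_29 = 56·93 = 67
u_30 = 56·67 = 66
u_31 = 56·66 = 10
u_32 = 56·10 = 75
u_33 = 56·75 = 29
u_34 = 56·29 = 72
u_35 = 56·72 = 55
u_36 = 56·55 = 73
u_37 = 56·73 = 14
u_38 = 56·14 = 8
u_39 = 56·8 = 60
u_40 = 56·60 = 62
u_41 = 56·62 = 77
u_42 = 56·77 = 44
u_43 = 56·44 = 39
u_44 = 56·39 = 50
u_45 = 56·50 = 84
u_46 = 56·84 = 48
u_47 = 56·48 = 69
u_48 = 56·69 = 81
u_49 = 56·81 = 74
u_50 = 56·74 = 70
u_51 = 56·70 = 40
u_52 = 56·40 = 9
u_53 = 56·9 = 19
u_54 = 56·19 = 94
u_55 = 56·94 = 26
u_56 = 56·26 = 1
u_57 = 56·1 = 56
u_58 = 56·56 = 32
u_59 = 56·32 = 46
u_60 = 56·46 = 54
u_61 = 56·54 = 17
u_62 = 56·17 = 79
u_63 = 56·79 = 59
u_64 = 56·59 = 6
u_65 = 56·6 = 45
u_66 = 56·45 = 95
u_67 = 56·95 = 82
u_68 = 56·82 = 33
u_69 = 56·33 = 5
u_70 = 56·5 = 86
u_71 = 56·86 = 63
u_72 = 56·63 = 36
u_73 = 56·36 = 76
u_74 = 56·76 = 85
u_75 = 56·85 = 7
u_76 = 56·7 = 4
u_77 = 56·4 = 30
u_78 = 56·30 = 31
u_79 = 56·31 = 87
u_80 = 56·87 = 22
u_81 = 56·22 = 68
u_82 = 56·68 = 25
u_83 = 56·25 = 42
u_84 = 56·42 = 24
u_85 = 56·24 = 83
u_86 = 56·83 = 89
u_87 = 56·89 = 37
u_88 = 56·37 = 35
u_89 = 56·35 = 20
u_90 = 56·20 = 53
u_91 = 56·53 = 58
u_92 = 56·58 = 47
u_93 = 56·47 = 13
u_94 = 56·13 = 49
u_95 = 56·49 = 28
u_96 = 56·28 = 16
(u_96) = (16) = (u_0), so the sequence has period 96.
357 ≡ 69 (mod 96), hence u_357 = u_69 = 5.

5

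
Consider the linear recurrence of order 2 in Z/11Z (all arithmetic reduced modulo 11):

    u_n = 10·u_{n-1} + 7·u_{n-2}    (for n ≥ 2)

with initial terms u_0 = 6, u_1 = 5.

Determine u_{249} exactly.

7

u_2 = 10·5 + 7·6 = 4
u_3 = 10·4 + 7·5 = 9
u_4 = 10·9 + 7·4 = 8
u_5 = 10·8 + 7·9 = 0
u_6 = 10·0 + 7·8 = 1
u_7 = 10·1 + 7·0 = 10
u_8 = 10·10 + 7·1 = 8
u_9 = 10·8 + 7·10 = 7
u_10 = 10·7 + 7·8 = 5
u_11 = 10·5 + 7·7 = 0
u_12 = 10·0 + 7·5 = 2
u_13 = 10·2 + 7·0 = 9
u_14 = 10·9 + 7·2 = 5
u_15 = 10·5 + 7·9 = 3
u_16 = 10·3 + 7·5 = 10
u_17 = 10·10 + 7·3 = 0
u_18 = 10·0 + 7·10 = 4
u_19 = 10·4 + 7·0 = 7
u_20 = 10·7 + 7·4 = 10
u_21 = 10·10 + 7·7 = 6
u_22 = 10·6 + 7·10 = 9
u_23 = 10·9 + 7·6 = 0
u_24 = 10·0 + 7·9 = 8
u_25 = 10·8 + 7·0 = 3
u_26 = 10·3 + 7·8 = 9
u_27 = 10·9 + 7·3 = 1
u_28 = 10·1 + 7·9 = 7
u_29 = 10·7 + 7·1 = 0
u_30 = 10·0 + 7·7 = 5
u_31 = 10·5 + 7·0 = 6
u_32 = 10·6 + 7·5 = 7
u_33 = 10·7 + 7·6 = 2
u_34 = 10·2 + 7·7 = 3
u_35 = 10·3 + 7·2 = 0
u_36 = 10·0 + 7·3 = 10
u_37 = 10·10 + 7·0 = 1
u_38 = 10·1 + 7·10 = 3
u_39 = 10·3 + 7·1 = 4
u_40 = 10·4 + 7·3 = 6
u_41 = 10·6 + 7·4 = 0
u_42 = 10·0 + 7·6 = 9
u_43 = 10·9 + 7·0 = 2
u_44 = 10·2 + 7·9 = 6
u_45 = 10·6 + 7·2 = 8
u_46 = 10·8 + 7·6 = 1
u_47 = 10·1 + 7·8 = 0
u_48 = 10·0 + 7·1 = 7
u_49 = 10·7 + 7·0 = 4
u_50 = 10·4 + 7·7 = 1
u_51 = 10·1 + 7·4 = 5
u_52 = 10·5 + 7·1 = 2
u_53 = 10·2 + 7·5 = 0
u_54 = 10·0 + 7·2 = 3
u_55 = 10·3 + 7·0 = 8
u_56 = 10·8 + 7·3 = 2
u_57 = 10·2 + 7·8 = 10
u_58 = 10·10 + 7·2 = 4
u_59 = 10·4 + 7·10 = 0
u_60 = 10·0 + 7·4 = 6
u_61 = 10·6 + 7·0 = 5
(u_60, u_61) = (6, 5) = (u_0, u_1), so the sequence has period 60.
249 ≡ 9 (mod 60), hence u_249 = u_9 = 7.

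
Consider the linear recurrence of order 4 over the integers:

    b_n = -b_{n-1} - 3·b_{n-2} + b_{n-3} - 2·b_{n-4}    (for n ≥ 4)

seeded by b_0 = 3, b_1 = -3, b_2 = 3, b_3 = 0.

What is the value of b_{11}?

b_4 = -1·0 + -3·3 + 1·-3 + -2·3 = -18
b_5 = -1·-18 + -3·0 + 1·3 + -2·-3 = 27
b_6 = -1·27 + -3·-18 + 1·0 + -2·3 = 21
b_7 = -1·21 + -3·27 + 1·-18 + -2·0 = -120
b_8 = -1·-120 + -3·21 + 1·27 + -2·-18 = 120
b_9 = -1·120 + -3·-120 + 1·21 + -2·27 = 207
b_10 = -1·207 + -3·120 + 1·-120 + -2·21 = -729
b_11 = -1·-729 + -3·207 + 1·120 + -2·-120 = 468

468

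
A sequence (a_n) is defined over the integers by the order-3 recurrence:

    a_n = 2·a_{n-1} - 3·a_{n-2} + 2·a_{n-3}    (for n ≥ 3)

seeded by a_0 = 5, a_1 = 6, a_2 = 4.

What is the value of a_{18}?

-368

a_3 = 2·4 + -3·6 + 2·5 = 0
a_4 = 2·0 + -3·4 + 2·6 = 0
a_5 = 2·0 + -3·0 + 2·4 = 8
a_6 = 2·8 + -3·0 + 2·0 = 16
a_7 = 2·16 + -3·8 + 2·0 = 8
a_8 = 2·8 + -3·16 + 2·8 = -16
a_9 = 2·-16 + -3·8 + 2·16 = -24
a_10 = 2·-24 + -3·-16 + 2·8 = 16
a_11 = 2·16 + -3·-24 + 2·-16 = 72
a_12 = 2·72 + -3·16 + 2·-24 = 48
a_13 = 2·48 + -3·72 + 2·16 = -88
a_14 = 2·-88 + -3·48 + 2·72 = -176
a_15 = 2·-176 + -3·-88 + 2·48 = 8
a_16 = 2·8 + -3·-176 + 2·-88 = 368
a_17 = 2·368 + -3·8 + 2·-176 = 360
a_18 = 2·360 + -3·368 + 2·8 = -368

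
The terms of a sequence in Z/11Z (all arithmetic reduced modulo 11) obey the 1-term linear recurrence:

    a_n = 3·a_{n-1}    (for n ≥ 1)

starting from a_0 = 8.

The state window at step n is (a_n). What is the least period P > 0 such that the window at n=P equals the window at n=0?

5

n=0: window = (8)
n=1: window = (2)
n=2: window = (6)
n=3: window = (7)
n=4: window = (10)
n=5: window = (8)
window at n=5 equals window at n=0 → period = 5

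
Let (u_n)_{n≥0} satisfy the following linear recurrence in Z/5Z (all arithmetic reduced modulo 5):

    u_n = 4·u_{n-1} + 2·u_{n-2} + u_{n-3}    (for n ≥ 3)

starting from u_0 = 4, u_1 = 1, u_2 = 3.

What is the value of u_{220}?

3

u_3 = 4·3 + 2·1 + 1·4 = 3
u_4 = 4·3 + 2·3 + 1·1 = 4
u_5 = 4·4 + 2·3 + 1·3 = 0
u_6 = 4·0 + 2·4 + 1·3 = 1
u_7 = 4·1 + 2·0 + 1·4 = 3
u_8 = 4·3 + 2·1 + 1·0 = 4
u_9 = 4·4 + 2·3 + 1·1 = 3
u_10 = 4·3 + 2·4 + 1·3 = 3
u_11 = 4·3 + 2·3 + 1·4 = 2
u_12 = 4·2 + 2·3 + 1·3 = 2
u_13 = 4·2 + 2·2 + 1·3 = 0
u_14 = 4·0 + 2·2 + 1·2 = 1
u_15 = 4·1 + 2·0 + 1·2 = 1
u_16 = 4·1 + 2·1 + 1·0 = 1
u_17 = 4·1 + 2·1 + 1·1 = 2
u_18 = 4·2 + 2·1 + 1·1 = 1
u_19 = 4·1 + 2·2 + 1·1 = 4
u_20 = 4·4 + 2·1 + 1·2 = 0
u_21 = 4·0 + 2·4 + 1·1 = 4
u_22 = 4·4 + 2·0 + 1·4 = 0
u_23 = 4·0 + 2·4 + 1·0 = 3
u_24 = 4·3 + 2·0 + 1·4 = 1
u_25 = 4·1 + 2·3 + 1·0 = 0
u_26 = 4·0 + 2·1 + 1·3 = 0
u_27 = 4·0 + 2·0 + 1·1 = 1
u_28 = 4·1 + 2·0 + 1·0 = 4
u_29 = 4·4 + 2·1 + 1·0 = 3
u_30 = 4·3 + 2·4 + 1·1 = 1
u_31 = 4·1 + 2·3 + 1·4 = 4
u_32 = 4·4 + 2·1 + 1·3 = 1
u_33 = 4·1 + 2·4 + 1·1 = 3
(u_31, u_32, u_33) = (4, 1, 3) = (u_0, u_1, u_2), so the sequence has period 31.
220 ≡ 3 (mod 31), hence u_220 = u_3 = 3.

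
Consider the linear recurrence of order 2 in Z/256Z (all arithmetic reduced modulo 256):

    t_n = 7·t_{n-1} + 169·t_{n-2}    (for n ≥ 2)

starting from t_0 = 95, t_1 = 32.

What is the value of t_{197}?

t_2 = 7·32 + 169·95 = 151
t_3 = 7·151 + 169·32 = 65
t_4 = 7·65 + 169·151 = 118
t_5 = 7·118 + 169·65 = 35
t_6 = 7·35 + 169·118 = 219
t_7 = 7·219 + 169·35 = 24
Continuing the recurrence:
  t_8 = 59;  t_9 = 117;  t_10 = 38;  t_11 = 71;  t_12 = 7;  t_13 = 16
  t_14 = 15;  t_15 = 249;  t_16 = 182;  t_17 = 91;  t_18 = 163;  t_19 = 136
  t_20 = 83;  t_21 = 13;  t_22 = 38;  t_23 = 159;  t_24 = 111;  t_25 = 0
  t_26 = 71;  t_27 = 241;  t_28 = 118;  t_29 = 83;  t_30 = 43;  t_31 = 248
  t_32 = 43;  t_33 = 229;  t_34 = 166;  t_35 = 183;  t_36 = 151;  t_37 = 240
  t_38 = 63;  t_39 = 41;  t_40 = 182;  t_41 = 11;  t_42 = 115;  t_43 = 104
  t_44 = 195;  t_45 = 253;  t_46 = 166;  t_47 = 143;  t_48 = 127;  t_49 = 224
  t_50 = 247;  t_51 = 161;  t_52 = 118;  t_53 = 131;  t_54 = 123;  t_55 = 216
  t_56 = 27;  t_57 = 85;  t_58 = 38;  t_59 = 39;  t_60 = 39;  t_61 = 208
  t_62 = 111;  t_63 = 89;  t_64 = 182;  t_65 = 187;  t_66 = 67;  t_67 = 72
  t_68 = 51;  t_69 = 237;  t_70 = 38;  t_71 = 127;  t_72 = 143;  t_73 = 192
  t_74 = 167;  t_75 = 81;  t_76 = 118;  t_77 = 179;  t_78 = 203;  t_79 = 184
  t_80 = 11;  t_81 = 197;  t_82 = 166;  t_83 = 151;  t_84 = 183;  t_85 = 176
  t_86 = 159;  t_87 = 137;  t_88 = 182;  t_89 = 107;  t_90 = 19;  t_91 = 40
  t_92 = 163;  t_93 = 221;  t_94 = 166;  t_95 = 111;  t_96 = 159;  t_97 = 160
  t_98 = 87;  t_99 = 1;  t_100 = 118;  t_101 = 227;  t_102 = 27;  t_103 = 152
  t_104 = 251;  t_105 = 53;  t_106 = 38;  t_107 = 7;  t_108 = 71;  t_109 = 144
  t_110 = 207;  t_111 = 185;  t_112 = 182;  t_113 = 27;  t_114 = 227;  t_115 = 8
  t_116 = 19;  t_117 = 205;  t_118 = 38;  t_119 = 95;  t_120 = 175;  t_121 = 128
  t_122 = 7;  t_123 = 177;  t_124 = 118;  t_125 = 19;  t_126 = 107;  t_127 = 120
  t_128 = 235;  t_129 = 165;  t_130 = 166;  t_131 = 119;  t_132 = 215;  t_133 = 112
  t_134 = 255;  t_135 = 233;  t_136 = 182;  t_137 = 203;  t_138 = 179;  t_139 = 232
  t_140 = 131;  t_141 = 189;  t_142 = 166;  t_143 = 79;  t_144 = 191;  t_145 = 96
  t_146 = 183;  t_147 = 97;  t_148 = 118;  t_149 = 67;  t_150 = 187;  t_151 = 88
  t_152 = 219;  t_153 = 21;  t_154 = 38;  t_155 = 231;  t_156 = 103;  t_157 = 80
  t_158 = 47;  t_159 = 25;  t_160 = 182;  t_161 = 123;  t_162 = 131;  t_163 = 200
  t_164 = 243;  t_165 = 173;  t_166 = 38;  t_167 = 63;  t_168 = 207;  t_169 = 64
  t_170 = 103;  t_171 = 17;  t_172 = 118;  t_173 = 115;  t_174 = 11;  t_175 = 56
  t_176 = 203;  t_177 = 133;  t_178 = 166;  t_179 = 87;  t_180 = 247;  t_181 = 48
  t_182 = 95;  t_183 = 73;  t_184 = 182;  t_185 = 43;  t_186 = 83;  t_187 = 168
  t_188 = 99;  t_189 = 157;  t_190 = 166;  t_191 = 47;  t_192 = 223;  t_193 = 32
  t_194 = 23;  t_195 = 193
t_196 = 7·193 + 169·23 = 118
t_197 = 7·118 + 169·193 = 163

163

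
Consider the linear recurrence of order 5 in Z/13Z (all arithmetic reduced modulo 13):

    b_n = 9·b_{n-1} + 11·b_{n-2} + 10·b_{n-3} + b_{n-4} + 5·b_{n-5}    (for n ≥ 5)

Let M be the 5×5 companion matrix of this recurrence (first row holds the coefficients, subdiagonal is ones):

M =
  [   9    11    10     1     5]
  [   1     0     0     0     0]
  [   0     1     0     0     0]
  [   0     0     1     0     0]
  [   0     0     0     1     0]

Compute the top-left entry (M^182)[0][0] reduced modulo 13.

(M^182)[0][0] is the top entry after applying M 182 times to the unit state (1, 0, 0, 0, 0). Equivalently it is h_{186} for the auxiliary sequence (h_n) obeying the same recurrence with h_4 = 1 and h_i = 0 for 0 ≤ i < 4:
h_5 = 9·1 + 11·0 + 10·0 + 1·0 + 5·0 = 9
h_6 = 9·9 + 11·1 + 10·0 + 1·0 + 5·0 = 1
h_7 = 9·1 + 11·9 + 10·1 + 1·0 + 5·0 = 1
h_8 = 9·1 + 11·1 + 10·9 + 1·1 + 5·0 = 7
h_9 = 9·7 + 11·1 + 10·1 + 1·9 + 5·1 = 7
h_10 = 9·7 + 11·7 + 10·1 + 1·1 + 5·9 = 1
h_11 = 9·1 + 11·7 + 10·7 + 1·1 + 5·1 = 6
h_12 = 9·6 + 11·1 + 10·7 + 1·7 + 5·1 = 4
h_13 = 9·4 + 11·6 + 10·1 + 1·7 + 5·7 = 11
h_14 = 9·11 + 11·4 + 10·6 + 1·1 + 5·7 = 5
h_15 = 9·5 + 11·11 + 10·4 + 1·6 + 5·1 = 9
h_16 = 9·9 + 11·5 + 10·11 + 1·4 + 5·6 = 7
h_17 = 9·7 + 11·9 + 10·5 + 1·11 + 5·4 = 9
h_18 = 9·9 + 11·7 + 10·9 + 1·5 + 5·11 = 9
h_19 = 9·9 + 11·9 + 10·7 + 1·9 + 5·5 = 11
h_20 = 9·11 + 11·9 + 10·9 + 1·7 + 5·9 = 2
h_21 = 9·2 + 11·11 + 10·9 + 1·9 + 5·7 = 0
h_22 = 9·0 + 11·2 + 10·11 + 1·9 + 5·9 = 4
h_23 = 9·4 + 11·0 + 10·2 + 1·11 + 5·9 = 8
h_24 = 9·8 + 11·4 + 10·0 + 1·2 + 5·11 = 4
h_25 = 9·4 + 11·8 + 10·4 + 1·0 + 5·2 = 5
h_26 = 9·5 + 11·4 + 10·8 + 1·4 + 5·0 = 4
h_27 = 9·4 + 11·5 + 10·4 + 1·8 + 5·4 = 3
h_28 = 9·3 + 11·4 + 10·5 + 1·4 + 5·8 = 9
h_29 = 9·9 + 11·3 + 10·4 + 1·5 + 5·4 = 10
h_30 = 9·10 + 11·9 + 10·3 + 1·4 + 5·5 = 1
h_31 = 9·1 + 11·10 + 10·9 + 1·3 + 5·4 = 11
h_32 = 9·11 + 11·1 + 10·10 + 1·9 + 5·3 = 0
h_33 = 9·0 + 11·11 + 10·1 + 1·10 + 5·9 = 4
h_34 = 9·4 + 11·0 + 10·11 + 1·1 + 5·10 = 2
h_35 = 9·2 + 11·4 + 10·0 + 1·11 + 5·1 = 0
h_36 = 9·0 + 11·2 + 10·4 + 1·0 + 5·11 = 0
h_37 = 9·0 + 11·0 + 10·2 + 1·4 + 5·0 = 11
h_38 = 9·11 + 11·0 + 10·0 + 1·2 + 5·4 = 4
h_39 = 9·4 + 11·11 + 10·0 + 1·0 + 5·2 = 11
h_40 = 9·11 + 11·4 + 10·11 + 1·0 + 5·0 = 6
h_41 = 9·6 + 11·11 + 10·4 + 1·11 + 5·0 = 5
h_42 = 9·5 + 11·6 + 10·11 + 1·4 + 5·11 = 7
h_43 = 9·7 + 11·5 + 10·6 + 1·11 + 5·4 = 1
h_44 = 9·1 + 11·7 + 10·5 + 1·6 + 5·11 = 2
h_45 = 9·2 + 11·1 + 10·7 + 1·5 + 5·6 = 4
h_46 = 9·4 + 11·2 + 10·1 + 1·7 + 5·5 = 9
h_47 = 9·9 + 11·4 + 10·2 + 1·1 + 5·7 = 12
h_48 = 9·12 + 11·9 + 10·4 + 1·2 + 5·1 = 7
h_49 = 9·7 + 11·12 + 10·9 + 1·4 + 5·2 = 0
h_50 = 9·0 + 11·7 + 10·12 + 1·9 + 5·4 = 5
h_51 = 9·5 + 11·0 + 10·7 + 1·12 + 5·9 = 3
h_52 = 9·3 + 11·5 + 10·0 + 1·7 + 5·12 = 6
h_53 = 9·6 + 11·3 + 10·5 + 1·0 + 5·7 = 3
h_54 = 9·3 + 11·6 + 10·3 + 1·5 + 5·0 = 11
h_55 = 9·11 + 11·3 + 10·6 + 1·3 + 5·5 = 12
h_56 = 9·12 + 11·11 + 10·3 + 1·6 + 5·3 = 7
h_57 = 9·7 + 11·12 + 10·11 + 1·3 + 5·6 = 0
h_58 = 9·0 + 11·7 + 10·12 + 1·11 + 5·3 = 2
h_59 = 9·2 + 11·0 + 10·7 + 1·12 + 5·11 = 12
h_60 = 9·12 + 11·2 + 10·0 + 1·7 + 5·12 = 2
h_61 = 9·2 + 11·12 + 10·2 + 1·0 + 5·7 = 10
h_62 = 9·10 + 11·2 + 10·12 + 1·2 + 5·0 = 0
h_63 = 9·0 + 11·10 + 10·2 + 1·12 + 5·2 = 9
h_64 = 9·9 + 11·0 + 10·10 + 1·2 + 5·12 = 9
h_65 = 9·9 + 11·9 + 10·0 + 1·10 + 5·2 = 5
h_66 = 9·5 + 11·9 + 10·9 + 1·0 + 5·10 = 11
h_67 = 9·11 + 11·5 + 10·9 + 1·9 + 5·0 = 6
h_68 = 9·6 + 11·11 + 10·5 + 1·9 + 5·9 = 6
h_69 = 9·6 + 11·6 + 10·11 + 1·5 + 5·9 = 7
h_70 = 9·7 + 11·6 + 10·6 + 1·11 + 5·5 = 4
h_71 = 9·4 + 11·7 + 10·6 + 1·6 + 5·11 = 0
h_72 = 9·0 + 11·4 + 10·7 + 1·6 + 5·6 = 7
h_73 = 9·7 + 11·0 + 10·4 + 1·7 + 5·6 = 10
h_74 = 9·10 + 11·7 + 10·0 + 1·4 + 5·7 = 11
h_75 = 9·11 + 11·10 + 10·7 + 1·0 + 5·4 = 0
h_76 = 9·0 + 11·11 + 10·10 + 1·7 + 5·0 = 7
h_77 = 9·7 + 11·0 + 10·11 + 1·10 + 5·7 = 10
h_78 = 9·10 + 11·7 + 10·0 + 1·11 + 5·10 = 7
h_79 = 9·7 + 11·10 + 10·7 + 1·0 + 5·11 = 12
h_80 = 9·12 + 11·7 + 10·10 + 1·7 + 5·0 = 6
h_81 = 9·6 + 11·12 + 10·7 + 1·10 + 5·7 = 2
h_82 = 9·2 + 11·6 + 10·12 + 1·7 + 5·10 = 1
h_83 = 9·1 + 11·2 + 10·6 + 1·12 + 5·7 = 8
h_84 = 9·8 + 11·1 + 10·2 + 1·6 + 5·12 = 0
h_85 = 9·0 + 11·8 + 10·1 + 1·2 + 5·6 = 0
h_86 = 9·0 + 11·0 + 10·8 + 1·1 + 5·2 = 0
h_87 = 9·0 + 11·0 + 10·0 + 1·8 + 5·1 = 0
h_88 = 9·0 + 11·0 + 10·0 + 1·0 + 5·8 = 1
(h_84, h_85, h_86, h_87, h_88) = (0, 0, 0, 0, 1) = (h_0, h_1, h_2, h_3, h_4), so the sequence has period 84.
186 ≡ 18 (mod 84), hence h_186 = h_18 = 9.

9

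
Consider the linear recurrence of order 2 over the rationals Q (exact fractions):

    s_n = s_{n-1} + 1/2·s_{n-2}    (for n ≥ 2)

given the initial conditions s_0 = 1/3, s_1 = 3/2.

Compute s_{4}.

s_2 = 1·3/2 + 1/2·1/3 = 5/3
s_3 = 1·5/3 + 1/2·3/2 = 29/12
s_4 = 1·29/12 + 1/2·5/3 = 13/4

13/4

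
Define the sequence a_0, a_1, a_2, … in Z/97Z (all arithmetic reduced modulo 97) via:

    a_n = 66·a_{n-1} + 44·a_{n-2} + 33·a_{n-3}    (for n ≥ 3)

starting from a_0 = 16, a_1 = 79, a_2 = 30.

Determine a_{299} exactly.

a_3 = 66·30 + 44·79 + 33·16 = 67
a_4 = 66·67 + 44·30 + 33·79 = 7
a_5 = 66·7 + 44·67 + 33·30 = 35
a_6 = 66·35 + 44·7 + 33·67 = 76
a_7 = 66·76 + 44·35 + 33·7 = 94
a_8 = 66·94 + 44·76 + 33·35 = 33
Continuing the recurrence:
  a_9 = 92;  a_10 = 53;  a_11 = 2;  a_12 = 68;  a_13 = 20;  a_14 = 13
  a_15 = 5;  a_16 = 10;  a_17 = 48;  a_18 = 87;  a_19 = 36;  a_20 = 28
  a_21 = 95;  a_22 = 57;  a_23 = 39;  a_24 = 69;  a_25 = 3;  a_26 = 59
  a_27 = 95;  a_28 = 41;  a_29 = 6;  a_30 = 0;  a_31 = 65;  a_32 = 26
  a_33 = 17;  a_34 = 46;  a_35 = 83;  a_36 = 12;  a_37 = 45;  a_38 = 29
  a_39 = 22;  a_40 = 42;  a_41 = 41;  a_42 = 42;  a_43 = 45;  a_44 = 60
  a_45 = 51;  a_46 = 22;  a_47 = 50;  a_48 = 34;  a_49 = 29;  a_50 = 16
  a_51 = 59;  a_52 = 26;  a_53 = 87;  a_54 = 6;  a_55 = 38;  a_56 = 17
  a_57 = 82;  a_58 = 42;  a_59 = 54;  a_60 = 67;  a_61 = 36;  a_62 = 25
  a_63 = 13;  a_64 = 42;  a_65 = 95;  a_66 = 11;  a_67 = 84;  a_68 = 45
  a_69 = 45;  a_70 = 59;  a_71 = 84;  a_72 = 22;  a_73 = 14;  a_74 = 8
  a_75 = 27;  a_76 = 74;  a_77 = 31;  a_78 = 82;  a_79 = 3;  a_80 = 76
  a_81 = 94;  a_82 = 44;  a_83 = 42;  a_84 = 50;  a_85 = 4;  a_86 = 67
  a_87 = 40;  a_88 = 94;  a_89 = 87;  a_90 = 43;  a_91 = 68;  a_92 = 36
  a_93 = 94;  a_94 = 41;  a_95 = 76;  a_96 = 28;  a_97 = 46;  a_98 = 83
  a_99 = 84;  a_100 = 44;  a_101 = 27;  a_102 = 88;  a_103 = 9;  a_104 = 22
  a_105 = 96;  a_106 = 35;  a_107 = 82;  a_108 = 32;  a_109 = 85;  a_110 = 24
  a_111 = 75;  a_112 = 81;  a_113 = 29;  a_114 = 96;  a_115 = 3;  a_116 = 44
  a_117 = 93;  a_118 = 25;  a_119 = 16;  a_120 = 84;  a_121 = 89;  a_122 = 10
  a_123 = 73;  a_124 = 47;  a_125 = 48;  a_126 = 79;  a_127 = 50;  a_128 = 18
  a_129 = 78;  a_130 = 24;  a_131 = 81;  a_132 = 52;  a_133 = 28;  a_134 = 19
  a_135 = 31;  a_136 = 23;  a_137 = 17;  a_138 = 53;  a_139 = 58;  a_140 = 28
  a_141 = 38;  a_142 = 28;  a_143 = 79;  a_144 = 37;  a_145 = 52;  a_146 = 4
  a_147 = 87;  a_148 = 68;  a_149 = 9;  a_150 = 55;  a_151 = 62;  a_152 = 19
  a_153 = 74;  a_154 = 6;  a_155 = 11;  a_156 = 37;  a_157 = 20;  a_158 = 13
  a_159 = 49;  a_160 = 4;  a_161 = 36;  a_162 = 95;  a_163 = 32;  a_164 = 11
  a_165 = 31;  a_166 = 94;  a_167 = 74;  a_168 = 52;  a_169 = 90;  a_170 = 0
  a_171 = 50;  a_172 = 62;  a_173 = 84;  a_174 = 28;  a_175 = 24;  a_176 = 59
  a_177 = 54;  a_178 = 65;  a_179 = 77;  a_180 = 24;  a_181 = 36;  a_182 = 56
  a_183 = 58;  a_184 = 11;  a_185 = 82;  a_186 = 50;  a_187 = 93;  a_188 = 83
  a_189 = 65;  a_190 = 50;  a_191 = 72;  a_192 = 76;  a_193 = 37;  a_194 = 14
  a_195 = 16;  a_196 = 80;  a_197 = 44;  a_198 = 65;  a_199 = 39;  a_200 = 96
  a_201 = 12;  a_202 = 95;  a_203 = 72;  a_204 = 16;  a_205 = 84;  a_206 = 88
  a_207 = 41;  a_208 = 38;  a_209 = 38;  a_210 = 4;  a_211 = 86;  a_212 = 25
  a_213 = 37;  a_214 = 75;  a_215 = 31;  a_216 = 68;  a_217 = 82;  a_218 = 18
  a_219 = 56;  a_220 = 16;  a_221 = 40;  a_222 = 51;  a_223 = 28;  a_224 = 77
  a_225 = 43;  a_226 = 69;  a_227 = 63;  a_228 = 77;  a_229 = 43;  a_230 = 60
  a_231 = 51;  a_232 = 53;  a_233 = 59;  a_234 = 52;  a_235 = 17;  a_236 = 22
  a_237 = 36;  a_238 = 25;  a_239 = 80;  a_240 = 2;  a_241 = 15;  a_242 = 32
  a_243 = 25;  a_244 = 61;  a_245 = 71;  a_246 = 47;  a_247 = 91;  a_248 = 38
  a_249 = 12;  a_250 = 35;  a_251 = 18;  a_252 = 20;  a_253 = 66;  a_254 = 10
  a_255 = 53;  a_256 = 5;  a_257 = 82;  a_258 = 9;  a_259 = 2;  a_260 = 33
  a_261 = 41;  a_262 = 53;  a_263 = 86;  a_264 = 49;  a_265 = 37;  a_266 = 64
  a_267 = 0;  a_268 = 60;  a_269 = 58;  a_270 = 66;  a_271 = 61;  a_272 = 17
  a_273 = 67;  a_274 = 5;  a_275 = 56;  a_276 = 16;  a_277 = 96;  a_278 = 61
  a_279 = 48;  a_280 = 96;  a_281 = 82;  a_282 = 65;  a_283 = 8;  a_284 = 80
  a_285 = 17;  a_286 = 56;  a_287 = 3;  a_288 = 22;  a_289 = 37;  a_290 = 17
  a_291 = 81;  a_292 = 40;  a_293 = 72;  a_294 = 67;  a_295 = 83;  a_296 = 35
  a_297 = 25
a_298 = 66·25 + 44·35 + 33·83 = 12
a_299 = 66·12 + 44·25 + 33·35 = 40

40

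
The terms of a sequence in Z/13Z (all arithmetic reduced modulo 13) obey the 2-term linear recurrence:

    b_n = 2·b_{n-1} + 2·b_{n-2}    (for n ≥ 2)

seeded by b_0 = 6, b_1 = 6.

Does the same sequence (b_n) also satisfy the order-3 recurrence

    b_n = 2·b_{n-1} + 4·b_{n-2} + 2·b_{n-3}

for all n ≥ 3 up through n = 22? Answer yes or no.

no

Terms b_0..b_22: 6, 6, 11, 8, 12, 1, 0, 2, 4, 12, 6, 10, 6, 6, 11, 8, 12, 1, 0, 2, 4, 12, 6
n=3: candidate gives 6, actual b_3 = 8 ✗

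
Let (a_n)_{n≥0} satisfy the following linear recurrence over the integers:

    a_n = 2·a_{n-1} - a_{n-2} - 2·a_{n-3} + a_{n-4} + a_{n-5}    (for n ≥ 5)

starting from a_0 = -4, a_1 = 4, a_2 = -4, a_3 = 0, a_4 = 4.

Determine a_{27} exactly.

-212080

a_5 = 2·4 + -1·0 + -2·-4 + 1·4 + 1·-4 = 16
a_6 = 2·16 + -1·4 + -2·0 + 1·-4 + 1·4 = 28
a_7 = 2·28 + -1·16 + -2·4 + 1·0 + 1·-4 = 28
a_8 = 2·28 + -1·28 + -2·16 + 1·4 + 1·0 = 0
a_9 = 2·0 + -1·28 + -2·28 + 1·16 + 1·4 = -64
a_10 = 2·-64 + -1·0 + -2·28 + 1·28 + 1·16 = -140
a_11 = 2·-140 + -1·-64 + -2·0 + 1·28 + 1·28 = -160
a_12 = 2·-160 + -1·-140 + -2·-64 + 1·0 + 1·28 = -24
a_13 = 2·-24 + -1·-160 + -2·-140 + 1·-64 + 1·0 = 328
a_14 = 2·328 + -1·-24 + -2·-160 + 1·-140 + 1·-64 = 796
a_15 = 2·796 + -1·328 + -2·-24 + 1·-160 + 1·-140 = 1012
a_16 = 2·1012 + -1·796 + -2·328 + 1·-24 + 1·-160 = 388
a_17 = 2·388 + -1·1012 + -2·796 + 1·328 + 1·-24 = -1524
a_18 = 2·-1524 + -1·388 + -2·1012 + 1·796 + 1·328 = -4336
a_19 = 2·-4336 + -1·-1524 + -2·388 + 1·1012 + 1·796 = -6116
a_20 = 2·-6116 + -1·-4336 + -2·-1524 + 1·388 + 1·1012 = -3448
a_21 = 2·-3448 + -1·-6116 + -2·-4336 + 1·-1524 + 1·388 = 6756
a_22 = 2·6756 + -1·-3448 + -2·-6116 + 1·-4336 + 1·-1524 = 23332
a_23 = 2·23332 + -1·6756 + -2·-3448 + 1·-6116 + 1·-4336 = 36352
a_24 = 2·36352 + -1·23332 + -2·6756 + 1·-3448 + 1·-6116 = 26296
a_25 = 2·26296 + -1·36352 + -2·23332 + 1·6756 + 1·-3448 = -27116
a_26 = 2·-27116 + -1·26296 + -2·36352 + 1·23332 + 1·6756 = -123144
a_27 = 2·-123144 + -1·-27116 + -2·26296 + 1·36352 + 1·23332 = -212080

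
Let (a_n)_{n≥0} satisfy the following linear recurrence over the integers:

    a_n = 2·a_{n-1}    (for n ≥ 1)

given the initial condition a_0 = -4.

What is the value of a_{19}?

-2097152

a_1 = 2·-4 = -8
a_2 = 2·-8 = -16
a_3 = 2·-16 = -32
a_4 = 2·-32 = -64
a_5 = 2·-64 = -128
a_6 = 2·-128 = -256
a_7 = 2·-256 = -512
a_8 = 2·-512 = -1024
a_9 = 2·-1024 = -2048
a_10 = 2·-2048 = -4096
a_11 = 2·-4096 = -8192
a_12 = 2·-8192 = -16384
a_13 = 2·-16384 = -32768
a_14 = 2·-32768 = -65536
a_15 = 2·-65536 = -131072
a_16 = 2·-131072 = -262144
a_17 = 2·-262144 = -524288
a_18 = 2·-524288 = -1048576
a_19 = 2·-1048576 = -2097152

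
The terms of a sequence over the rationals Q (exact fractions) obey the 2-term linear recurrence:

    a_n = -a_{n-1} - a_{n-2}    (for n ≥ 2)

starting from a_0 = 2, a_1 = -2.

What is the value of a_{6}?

2

a_2 = -1·-2 + -1·2 = 0
a_3 = -1·0 + -1·-2 = 2
a_4 = -1·2 + -1·0 = -2
a_5 = -1·-2 + -1·2 = 0
a_6 = -1·0 + -1·-2 = 2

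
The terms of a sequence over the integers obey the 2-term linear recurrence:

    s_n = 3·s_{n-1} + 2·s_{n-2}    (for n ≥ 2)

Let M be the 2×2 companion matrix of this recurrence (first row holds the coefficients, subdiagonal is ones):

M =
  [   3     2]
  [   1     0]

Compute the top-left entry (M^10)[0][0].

283667

(M^10)[0][0] is the top entry after applying M 10 times to the unit state (1, 0). Equivalently it is h_{11} for the auxiliary sequence (h_n) obeying the same recurrence with h_1 = 1 and h_i = 0 for 0 ≤ i < 1:
h_2 = 3·1 + 2·0 = 3
h_3 = 3·3 + 2·1 = 11
h_4 = 3·11 + 2·3 = 39
h_5 = 3·39 + 2·11 = 139
h_6 = 3·139 + 2·39 = 495
h_7 = 3·495 + 2·139 = 1763
h_8 = 3·1763 + 2·495 = 6279
h_9 = 3·6279 + 2·1763 = 22363
h_10 = 3·22363 + 2·6279 = 79647
h_11 = 3·79647 + 2·22363 = 283667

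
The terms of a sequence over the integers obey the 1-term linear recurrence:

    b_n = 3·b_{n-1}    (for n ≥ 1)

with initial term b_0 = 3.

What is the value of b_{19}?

b_1 = 3·3 = 9
b_2 = 3·9 = 27
b_3 = 3·27 = 81
b_4 = 3·81 = 243
b_5 = 3·243 = 729
b_6 = 3·729 = 2187
b_7 = 3·2187 = 6561
b_8 = 3·6561 = 19683
b_9 = 3·19683 = 59049
b_10 = 3·59049 = 177147
b_11 = 3·177147 = 531441
b_12 = 3·531441 = 1594323
b_13 = 3·1594323 = 4782969
b_14 = 3·4782969 = 14348907
b_15 = 3·14348907 = 43046721
b_16 = 3·43046721 = 129140163
b_17 = 3·129140163 = 387420489
b_18 = 3·387420489 = 1162261467
b_19 = 3·1162261467 = 3486784401

3486784401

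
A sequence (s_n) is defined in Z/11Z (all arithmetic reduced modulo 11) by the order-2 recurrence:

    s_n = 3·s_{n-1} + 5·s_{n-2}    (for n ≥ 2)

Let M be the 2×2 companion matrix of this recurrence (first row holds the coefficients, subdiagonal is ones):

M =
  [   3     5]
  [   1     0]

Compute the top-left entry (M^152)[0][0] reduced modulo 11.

8

(M^152)[0][0] is the top entry after applying M 152 times to the unit state (1, 0). Equivalently it is h_{153} for the auxiliary sequence (h_n) obeying the same recurrence with h_1 = 1 and h_i = 0 for 0 ≤ i < 1:
h_2 = 3·1 + 5·0 = 3
h_3 = 3·3 + 5·1 = 3
h_4 = 3·3 + 5·3 = 2
h_5 = 3·2 + 5·3 = 10
h_6 = 3·10 + 5·2 = 7
h_7 = 3·7 + 5·10 = 5
h_8 = 3·5 + 5·7 = 6
h_9 = 3·6 + 5·5 = 10
h_10 = 3·10 + 5·6 = 5
h_11 = 3·5 + 5·10 = 10
h_12 = 3·10 + 5·5 = 0
h_13 = 3·0 + 5·10 = 6
h_14 = 3·6 + 5·0 = 7
h_15 = 3·7 + 5·6 = 7
h_16 = 3·7 + 5·7 = 1
h_17 = 3·1 + 5·7 = 5
h_18 = 3·5 + 5·1 = 9
h_19 = 3·9 + 5·5 = 8
h_20 = 3·8 + 5·9 = 3
h_21 = 3·3 + 5·8 = 5
h_22 = 3·5 + 5·3 = 8
h_23 = 3·8 + 5·5 = 5
h_24 = 3·5 + 5·8 = 0
h_25 = 3·0 + 5·5 = 3
h_26 = 3·3 + 5·0 = 9
h_27 = 3·9 + 5·3 = 9
h_28 = 3·9 + 5·9 = 6
h_29 = 3·6 + 5·9 = 8
h_30 = 3·8 + 5·6 = 10
h_31 = 3·10 + 5·8 = 4
h_32 = 3·4 + 5·10 = 7
h_33 = 3·7 + 5·4 = 8
h_34 = 3·8 + 5·7 = 4
h_35 = 3·4 + 5·8 = 8
h_36 = 3·8 + 5·4 = 0
h_37 = 3·0 + 5·8 = 7
h_38 = 3·7 + 5·0 = 10
h_39 = 3·10 + 5·7 = 10
h_40 = 3·10 + 5·10 = 3
h_41 = 3·3 + 5·10 = 4
h_42 = 3·4 + 5·3 = 5
h_43 = 3·5 + 5·4 = 2
h_44 = 3·2 + 5·5 = 9
h_45 = 3·9 + 5·2 = 4
h_46 = 3·4 + 5·9 = 2
h_47 = 3·2 + 5·4 = 4
h_48 = 3·4 + 5·2 = 0
h_49 = 3·0 + 5·4 = 9
h_50 = 3·9 + 5·0 = 5
h_51 = 3·5 + 5·9 = 5
h_52 = 3·5 + 5·5 = 7
h_53 = 3·7 + 5·5 = 2
h_54 = 3·2 + 5·7 = 8
h_55 = 3·8 + 5·2 = 1
h_56 = 3·1 + 5·8 = 10
h_57 = 3·10 + 5·1 = 2
h_58 = 3·2 + 5·10 = 1
h_59 = 3·1 + 5·2 = 2
h_60 = 3·2 + 5·1 = 0
h_61 = 3·0 + 5·2 = 10
h_62 = 3·10 + 5·0 = 8
h_63 = 3·8 + 5·10 = 8
h_64 = 3·8 + 5·8 = 9
h_65 = 3·9 + 5·8 = 1
h_66 = 3·1 + 5·9 = 4
h_67 = 3·4 + 5·1 = 6
h_68 = 3·6 + 5·4 = 5
h_69 = 3·5 + 5·6 = 1
h_70 = 3·1 + 5·5 = 6
h_71 = 3·6 + 5·1 = 1
h_72 = 3·1 + 5·6 = 0
h_73 = 3·0 + 5·1 = 5
h_74 = 3·5 + 5·0 = 4
h_75 = 3·4 + 5·5 = 4
h_76 = 3·4 + 5·4 = 10
h_77 = 3·10 + 5·4 = 6
h_78 = 3·6 + 5·10 = 2
h_79 = 3·2 + 5·6 = 3
h_80 = 3·3 + 5·2 = 8
h_81 = 3·8 + 5·3 = 6
h_82 = 3·6 + 5·8 = 3
h_83 = 3·3 + 5·6 = 6
h_84 = 3·6 + 5·3 = 0
h_85 = 3·0 + 5·6 = 8
h_86 = 3·8 + 5·0 = 2
h_87 = 3·2 + 5·8 = 2
h_88 = 3·2 + 5·2 = 5
h_89 = 3·5 + 5·2 = 3
h_90 = 3·3 + 5·5 = 1
h_91 = 3·1 + 5·3 = 7
h_92 = 3·7 + 5·1 = 4
h_93 = 3·4 + 5·7 = 3
h_94 = 3·3 + 5·4 = 7
h_95 = 3·7 + 5·3 = 3
h_96 = 3·3 + 5·7 = 0
h_97 = 3·0 + 5·3 = 4
h_98 = 3·4 + 5·0 = 1
h_99 = 3·1 + 5·4 = 1
h_100 = 3·1 + 5·1 = 8
h_101 = 3·8 + 5·1 = 7
h_102 = 3·7 + 5·8 = 6
h_103 = 3·6 + 5·7 = 9
h_104 = 3·9 + 5·6 = 2
h_105 = 3·2 + 5·9 = 7
h_106 = 3·7 + 5·2 = 9
h_107 = 3·9 + 5·7 = 7
h_108 = 3·7 + 5·9 = 0
h_109 = 3·0 + 5·7 = 2
h_110 = 3·2 + 5·0 = 6
h_111 = 3·6 + 5·2 = 6
h_112 = 3·6 + 5·6 = 4
h_113 = 3·4 + 5·6 = 9
h_114 = 3·9 + 5·4 = 3
h_115 = 3·3 + 5·9 = 10
h_116 = 3·10 + 5·3 = 1
h_117 = 3·1 + 5·10 = 9
h_118 = 3·9 + 5·1 = 10
h_119 = 3·10 + 5·9 = 9
h_120 = 3·9 + 5·10 = 0
h_121 = 3·0 + 5·9 = 1
h_122 = 3·1 + 5·0 = 3
h_123 = 3·3 + 5·1 = 3
h_124 = 3·3 + 5·3 = 2
h_125 = 3·2 + 5·3 = 10
h_126 = 3·10 + 5·2 = 7
h_127 = 3·7 + 5·10 = 5
h_128 = 3·5 + 5·7 = 6
h_129 = 3·6 + 5·5 = 10
h_130 = 3·10 + 5·6 = 5
h_131 = 3·5 + 5·10 = 10
h_132 = 3·10 + 5·5 = 0
h_133 = 3·0 + 5·10 = 6
h_134 = 3·6 + 5·0 = 7
h_135 = 3·7 + 5·6 = 7
h_136 = 3·7 + 5·7 = 1
h_137 = 3·1 + 5·7 = 5
h_138 = 3·5 + 5·1 = 9
h_139 = 3·9 + 5·5 = 8
h_140 = 3·8 + 5·9 = 3
h_141 = 3·3 + 5·8 = 5
h_142 = 3·5 + 5·3 = 8
h_143 = 3·8 + 5·5 = 5
h_144 = 3·5 + 5·8 = 0
h_145 = 3·0 + 5·5 = 3
h_146 = 3·3 + 5·0 = 9
h_147 = 3·9 + 5·3 = 9
h_148 = 3·9 + 5·9 = 6
h_149 = 3·6 + 5·9 = 8
h_150 = 3·8 + 5·6 = 10
h_151 = 3·10 + 5·8 = 4
h_152 = 3·4 + 5·10 = 7
h_153 = 3·7 + 5·4 = 8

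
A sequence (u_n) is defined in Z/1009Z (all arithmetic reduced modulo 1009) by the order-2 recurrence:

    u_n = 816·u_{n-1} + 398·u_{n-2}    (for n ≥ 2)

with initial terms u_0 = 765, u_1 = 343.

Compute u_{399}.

u_2 = 816·343 + 398·765 = 147
u_3 = 816·147 + 398·343 = 180
u_4 = 816·180 + 398·147 = 559
u_5 = 816·559 + 398·180 = 77
u_6 = 816·77 + 398·559 = 776
u_7 = 816·776 + 398·77 = 949
Continuing the recurrence:
  u_8 = 575;  u_9 = 351;  u_10 = 676;  u_11 = 149;  u_12 = 149;  u_13 = 275
  u_14 = 173;  u_15 = 386;  u_16 = 410;  u_17 = 841;  u_18 = 867;  u_19 = 902
  u_20 = 459;  u_21 = 1006;  u_22 = 632;  u_23 = 937;  u_24 = 65;  u_25 = 168
  u_26 = 509;  u_27 = 915;  u_28 = 762;  u_29 = 169;  u_30 = 247;  u_31 = 420
  u_32 = 93;  u_33 = 888;  u_34 = 836;  u_35 = 366;  u_36 = 759;  u_37 = 190
  u_38 = 45;  u_39 = 341;  u_40 = 529;  u_41 = 324;  u_42 = 696;  u_43 = 678
  u_44 = 858;  u_45 = 323;  u_46 = 661;  u_47 = 981;  u_48 = 88;  u_49 = 124
  u_50 = 1002;  u_51 = 253;  u_52 = 853;  u_53 = 641;  u_54 = 864;  u_55 = 583
  u_56 = 292;  u_57 = 112;  u_58 = 763;  u_59 = 235;  u_60 = 15;  u_61 = 834
  u_62 = 394;  u_63 = 613;  u_64 = 161;  u_65 = 2;  u_66 = 125;  u_67 = 887
  u_68 = 648;  u_69 = 937;  u_70 = 379;  u_71 = 106;  u_72 = 223;  u_73 = 158
  u_74 = 747;  u_75 = 442;  u_76 = 110;  u_77 = 309;  u_78 = 287;  u_79 = 997
  u_80 = 507;  u_81 = 291;  u_82 = 327;  u_83 = 239;  u_84 = 272;  u_85 = 248
  u_86 = 861;  u_87 = 134;  u_88 = 999;  u_89 = 776;  u_90 = 629;  u_91 = 786
  u_92 = 771;  u_93 = 567;  u_94 = 672;  u_95 = 115;  u_96 = 74;  u_97 = 209
  u_98 = 214;  u_99 = 511;  u_100 = 675;  u_101 = 455;  u_102 = 224;  u_103 = 634
  u_104 = 87;  u_105 = 444;  u_106 = 393;  u_107 = 972;  u_108 = 97;  u_109 = 859
  u_110 = 962;  u_111 = 830;  u_112 = 706;  u_113 = 354;  u_114 = 776;  u_115 = 205
  u_116 = 889;  u_117 = 823;  u_118 = 246;  u_119 = 583;  u_120 = 524;  u_121 = 741
  u_122 = 963;  u_123 = 87;  u_124 = 216;  u_125 = 1;  u_126 = 10;  u_127 = 486
  u_128 = 992;  u_129 = 963;  u_130 = 94;  u_131 = 883;  u_132 = 181;  u_133 = 684
  u_134 = 566;  u_135 = 545;  u_136 = 12;  u_137 = 686;  u_138 = 521;  u_139 = 945
  u_140 = 757;  u_141 = 966;  u_142 = 831;  u_143 = 87;  u_144 = 148;  u_145 = 8
  u_146 = 856;  u_147 = 425;  u_148 = 359;  u_149 = 981;  u_150 = 972;  u_151 = 33
  u_152 = 94;  u_153 = 37;  u_154 = 1;  u_155 = 407;  u_156 = 549;  u_157 = 534
  u_158 = 414;  u_159 = 451;  u_160 = 36;  u_161 = 11;  u_162 = 97;  u_163 = 792
  u_164 = 776;  u_165 = 981;  u_166 = 453;  u_167 = 309;  u_168 = 586;  u_169 = 803
  u_170 = 556;  u_171 = 396;  u_172 = 573;  u_173 = 605;  u_174 = 299;  u_175 = 454
  u_176 = 101;  u_177 = 768;  u_178 = 946;  u_179 = 997;  u_180 = 449;  u_181 = 386
  u_182 = 277;  u_183 = 276;  u_184 = 474;  u_185 = 204;  u_186 = 957;  u_187 = 418
  u_188 = 539;  u_189 = 788;  u_190 = 889;  u_191 = 787;  u_192 = 131;  u_193 = 378
  u_194 = 373;  u_195 = 762;  u_196 = 379;  u_197 = 77;  u_198 = 775;  u_199 = 133
  u_200 = 261;  u_201 = 543;  u_202 = 88;  u_203 = 357;  u_204 = 429;  u_205 = 767
  u_206 = 513;  u_207 = 421;  u_208 = 832;  u_209 = 928;  u_210 = 682;  u_211 = 603
  u_212 = 680;  u_213 = 791;  u_214 = 933;  u_215 = 552;  u_216 = 440;  u_217 = 579
  u_218 = 815;  u_219 = 499;  u_220 = 29;  u_221 = 286;  u_222 = 740;  u_223 = 269
  u_224 = 443;  u_225 = 374;  u_226 = 205;  u_227 = 315;  u_228 = 615;  u_229 = 621
  u_230 = 810;  u_231 = 18;  u_232 = 62;  u_233 = 243;  u_234 = 984;  u_235 = 639
  u_236 = 920;  u_237 = 78;  u_238 = 983;  u_239 = 747;  u_240 = 867;  u_241 = 823
  u_242 = 571;  u_243 = 416;  u_244 = 665;  u_245 = 899;  u_246 = 353;  u_247 = 90
  u_248 = 26;  u_249 = 532;  u_250 = 500;  u_251 = 210;  u_252 = 57;  u_253 = 940
  u_254 = 688;  u_255 = 185;  u_256 = 1004;  u_257 = 938;  u_258 = 614;  u_259 = 554
  u_260 = 226;  u_261 = 299;  u_262 = 962;  u_263 = 939;  u_264 = 858;  u_265 = 274
  u_266 = 28;  u_267 = 730;  u_268 = 415;  u_269 = 573;  u_270 = 95;  u_271 = 856
  u_272 = 745;  u_273 = 148;  u_274 = 561;  u_275 = 72;  u_276 = 519;  u_277 = 128
  u_278 = 238;  u_279 = 974;  u_280 = 579;  u_281 = 448;  u_282 = 700;  u_283 = 826
  u_284 = 120;  u_285 = 870;  u_286 = 930;  u_287 = 285;  u_288 = 327;  u_289 = 878
  u_290 = 43;  u_291 = 103;  u_292 = 262;  u_293 = 518;  u_294 = 266;  u_295 = 449
  u_296 = 40;  u_297 = 461;  u_298 = 604;  u_299 = 312;  u_300 = 574;  u_301 = 277
  u_302 = 434;  u_303 = 250;  u_304 = 375;  u_305 = 891;  u_306 = 494;  u_307 = 972
  u_308 = 944;  u_309 = 846;  u_310 = 544;  u_311 = 655;  u_312 = 296;  u_313 = 753
  u_314 = 731;  u_315 = 198;  u_316 = 474;  u_317 = 439;  u_318 = 1007;  u_319 = 551
  u_320 = 824;  u_321 = 735;  u_322 = 441;  u_323 = 572;  u_324 = 546;  u_325 = 189
  u_326 = 220;  u_327 = 474;  u_328 = 114;  u_329 = 165;  u_330 = 410;  u_331 = 666
  u_332 = 336;  u_333 = 438;  u_334 = 762;  u_335 = 15;  u_336 = 708;  u_337 = 496
  u_338 = 400;  u_339 = 137;  u_340 = 580;  u_341 = 99;  u_342 = 852;  u_343 = 82
  u_344 = 390;  u_345 = 753;  u_346 = 810;  u_347 = 86;  u_348 = 55;  u_349 = 406
  u_350 = 36;  u_351 = 263;  u_352 = 902;  u_353 = 209;  u_354 = 824;  u_355 = 834
  u_356 = 505;  u_357 = 379;  u_358 = 709;  u_359 = 888;  u_360 = 817;  u_361 = 1006
  u_362 = 847;  u_363 = 811;  u_364 = 981;  u_365 = 257;  u_366 = 804;  u_367 = 591
  u_368 = 93;  u_369 = 334;  u_370 = 804;  u_371 = 967;  u_372 = 173;  u_373 = 345
  u_374 = 251;  u_375 = 75;  u_376 = 667;  u_377 = 1;  u_378 = 915;  u_379 = 378
  u_380 = 624;  u_381 = 751;  u_382 = 491;  u_383 = 317;  u_384 = 40;  u_385 = 393
  u_386 = 611;  u_387 = 149;  u_388 = 513;  u_389 = 653;  u_390 = 452;  u_391 = 119
  u_392 = 534;  u_393 = 804;  u_394 = 856;  u_395 = 407;  u_396 = 806;  u_397 = 374
u_398 = 816·374 + 398·806 = 392
u_399 = 816·392 + 398·374 = 548

548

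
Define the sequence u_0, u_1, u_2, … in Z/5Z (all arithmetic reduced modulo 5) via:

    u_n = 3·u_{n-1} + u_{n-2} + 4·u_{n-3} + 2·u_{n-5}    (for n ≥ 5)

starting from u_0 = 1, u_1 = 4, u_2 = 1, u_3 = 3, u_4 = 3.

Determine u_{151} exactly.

u_5 = 3·3 + 1·3 + 4·1 + 0·4 + 2·1 = 3
u_6 = 3·3 + 1·3 + 4·3 + 0·1 + 2·4 = 2
u_7 = 3·2 + 1·3 + 4·3 + 0·3 + 2·1 = 3
u_8 = 3·3 + 1·2 + 4·3 + 0·3 + 2·3 = 4
u_9 = 3·4 + 1·3 + 4·2 + 0·3 + 2·3 = 4
u_10 = 3·4 + 1·4 + 4·3 + 0·2 + 2·3 = 4
u_11 = 3·4 + 1·4 + 4·4 + 0·3 + 2·2 = 1
u_12 = 3·1 + 1·4 + 4·4 + 0·4 + 2·3 = 4
u_13 = 3·4 + 1·1 + 4·4 + 0·4 + 2·4 = 2
u_14 = 3·2 + 1·4 + 4·1 + 0·4 + 2·4 = 2
u_15 = 3·2 + 1·2 + 4·4 + 0·1 + 2·4 = 2
u_16 = 3·2 + 1·2 + 4·2 + 0·4 + 2·1 = 3
u_17 = 3·3 + 1·2 + 4·2 + 0·2 + 2·4 = 2
u_18 = 3·2 + 1·3 + 4·2 + 0·2 + 2·2 = 1
u_19 = 3·1 + 1·2 + 4·3 + 0·2 + 2·2 = 1
u_20 = 3·1 + 1·1 + 4·2 + 0·3 + 2·2 = 1
u_21 = 3·1 + 1·1 + 4·1 + 0·2 + 2·3 = 4
u_22 = 3·4 + 1·1 + 4·1 + 0·1 + 2·2 = 1
u_23 = 3·1 + 1·4 + 4·1 + 0·1 + 2·1 = 3
u_24 = 3·3 + 1·1 + 4·4 + 0·1 + 2·1 = 3
(u_20, u_21, u_22, u_23, u_24) = (1, 4, 1, 3, 3) = (u_0, u_1, u_2, u_3, u_4), so the sequence has period 20.
151 ≡ 11 (mod 20), hence u_151 = u_11 = 1.

1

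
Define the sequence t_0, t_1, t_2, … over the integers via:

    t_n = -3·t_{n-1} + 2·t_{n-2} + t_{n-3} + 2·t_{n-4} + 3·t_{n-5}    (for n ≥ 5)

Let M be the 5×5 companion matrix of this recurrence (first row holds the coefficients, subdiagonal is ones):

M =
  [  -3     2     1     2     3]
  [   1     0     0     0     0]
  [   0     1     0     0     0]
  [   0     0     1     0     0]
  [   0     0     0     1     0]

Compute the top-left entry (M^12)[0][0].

(M^12)[0][0] is the top entry after applying M 12 times to the unit state (1, 0, 0, 0, 0). Equivalently it is h_{16} for the auxiliary sequence (h_n) obeying the same recurrence with h_4 = 1 and h_i = 0 for 0 ≤ i < 4:
h_5 = -3·1 + 2·0 + 1·0 + 2·0 + 3·0 = -3
h_6 = -3·-3 + 2·1 + 1·0 + 2·0 + 3·0 = 11
h_7 = -3·11 + 2·-3 + 1·1 + 2·0 + 3·0 = -38
h_8 = -3·-38 + 2·11 + 1·-3 + 2·1 + 3·0 = 135
h_9 = -3·135 + 2·-38 + 1·11 + 2·-3 + 3·1 = -473
h_10 = -3·-473 + 2·135 + 1·-38 + 2·11 + 3·-3 = 1664
h_11 = -3·1664 + 2·-473 + 1·135 + 2·-38 + 3·11 = -5846
h_12 = -3·-5846 + 2·1664 + 1·-473 + 2·135 + 3·-38 = 20549
h_13 = -3·20549 + 2·-5846 + 1·1664 + 2·-473 + 3·135 = -72216
h_14 = -3·-72216 + 2·20549 + 1·-5846 + 2·1664 + 3·-473 = 253809
h_15 = -3·253809 + 2·-72216 + 1·20549 + 2·-5846 + 3·1664 = -892010
h_16 = -3·-892010 + 2·253809 + 1·-72216 + 2·20549 + 3·-5846 = 3134992

3134992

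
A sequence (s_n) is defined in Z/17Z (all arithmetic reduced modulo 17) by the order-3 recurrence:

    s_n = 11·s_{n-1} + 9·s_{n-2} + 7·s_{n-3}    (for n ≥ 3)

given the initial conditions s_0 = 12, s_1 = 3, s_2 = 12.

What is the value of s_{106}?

0

s_3 = 11·12 + 9·3 + 7·12 = 5
s_4 = 11·5 + 9·12 + 7·3 = 14
s_5 = 11·14 + 9·5 + 7·12 = 11
s_6 = 11·11 + 9·14 + 7·5 = 10
s_7 = 11·10 + 9·11 + 7·14 = 1
s_8 = 11·1 + 9·10 + 7·11 = 8
s_9 = 11·8 + 9·1 + 7·10 = 14
s_10 = 11·14 + 9·8 + 7·1 = 12
s_11 = 11·12 + 9·14 + 7·8 = 8
s_12 = 11·8 + 9·12 + 7·14 = 5
s_13 = 11·5 + 9·8 + 7·12 = 7
s_14 = 11·7 + 9·5 + 7·8 = 8
s_15 = 11·8 + 9·7 + 7·5 = 16
s_16 = 11·16 + 9·8 + 7·7 = 8
s_17 = 11·8 + 9·16 + 7·8 = 16
s_18 = 11·16 + 9·8 + 7·16 = 3
s_19 = 11·3 + 9·16 + 7·8 = 12
s_20 = 11·12 + 9·3 + 7·16 = 16
s_21 = 11·16 + 9·12 + 7·3 = 16
s_22 = 11·16 + 9·16 + 7·12 = 13
s_23 = 11·13 + 9·16 + 7·16 = 8
s_24 = 11·8 + 9·13 + 7·16 = 11
s_25 = 11·11 + 9·8 + 7·13 = 12
s_26 = 11·12 + 9·11 + 7·8 = 15
s_27 = 11·15 + 9·12 + 7·11 = 10
s_28 = 11·10 + 9·15 + 7·12 = 6
s_29 = 11·6 + 9·10 + 7·15 = 6
s_30 = 11·6 + 9·6 + 7·10 = 3
s_31 = 11·3 + 9·6 + 7·6 = 10
s_32 = 11·10 + 9·3 + 7·6 = 9
s_33 = 11·9 + 9·10 + 7·3 = 6
s_34 = 11·6 + 9·9 + 7·10 = 13
s_35 = 11·13 + 9·6 + 7·9 = 5
s_36 = 11·5 + 9·13 + 7·6 = 10
s_37 = 11·10 + 9·5 + 7·13 = 8
s_38 = 11·8 + 9·10 + 7·5 = 9
s_39 = 11·9 + 9·8 + 7·10 = 3
s_40 = 11·3 + 9·9 + 7·8 = 0
s_41 = 11·0 + 9·3 + 7·9 = 5
s_42 = 11·5 + 9·0 + 7·3 = 8
s_43 = 11·8 + 9·5 + 7·0 = 14
s_44 = 11·14 + 9·8 + 7·5 = 6
s_45 = 11·6 + 9·14 + 7·8 = 10
s_46 = 11·10 + 9·6 + 7·14 = 7
s_47 = 11·7 + 9·10 + 7·6 = 5
s_48 = 11·5 + 9·7 + 7·10 = 1
s_49 = 11·1 + 9·5 + 7·7 = 3
s_50 = 11·3 + 9·1 + 7·5 = 9
s_51 = 11·9 + 9·3 + 7·1 = 14
s_52 = 11·14 + 9·9 + 7·3 = 1
s_53 = 11·1 + 9·14 + 7·9 = 13
s_54 = 11·13 + 9·1 + 7·14 = 12
s_55 = 11·12 + 9·13 + 7·1 = 1
s_56 = 11·1 + 9·12 + 7·13 = 6
s_57 = 11·6 + 9·1 + 7·12 = 6
s_58 = 11·6 + 9·6 + 7·1 = 8
s_59 = 11·8 + 9·6 + 7·6 = 14
s_60 = 11·14 + 9·8 + 7·6 = 13
s_61 = 11·13 + 9·14 + 7·8 = 2
s_62 = 11·2 + 9·13 + 7·14 = 16
s_63 = 11·16 + 9·2 + 7·13 = 13
s_64 = 11·13 + 9·16 + 7·2 = 12
s_65 = 11·12 + 9·13 + 7·16 = 4
s_66 = 11·4 + 9·12 + 7·13 = 5
s_67 = 11·5 + 9·4 + 7·12 = 5
s_68 = 11·5 + 9·5 + 7·4 = 9
s_69 = 11·9 + 9·5 + 7·5 = 9
s_70 = 11·9 + 9·9 + 7·5 = 11
s_71 = 11·11 + 9·9 + 7·9 = 10
s_72 = 11·10 + 9·11 + 7·9 = 0
s_73 = 11·0 + 9·10 + 7·11 = 14
s_74 = 11·14 + 9·0 + 7·10 = 3
s_75 = 11·3 + 9·14 + 7·0 = 6
s_76 = 11·6 + 9·3 + 7·14 = 4
s_77 = 11·4 + 9·6 + 7·3 = 0
s_78 = 11·0 + 9·4 + 7·6 = 10
s_79 = 11·10 + 9·0 + 7·4 = 2
s_80 = 11·2 + 9·10 + 7·0 = 10
s_81 = 11·10 + 9·2 + 7·10 = 11
s_82 = 11·11 + 9·10 + 7·2 = 4
s_83 = 11·4 + 9·11 + 7·10 = 9
s_84 = 11·9 + 9·4 + 7·11 = 8
s_85 = 11·8 + 9·9 + 7·4 = 10
s_86 = 11·10 + 9·8 + 7·9 = 7
s_87 = 11·7 + 9·10 + 7·8 = 2
s_88 = 11·2 + 9·7 + 7·10 = 2
s_89 = 11·2 + 9·2 + 7·7 = 4
s_90 = 11·4 + 9·2 + 7·2 = 8
s_91 = 11·8 + 9·4 + 7·2 = 2
s_92 = 11·2 + 9·8 + 7·4 = 3
s_93 = 11·3 + 9·2 + 7·8 = 5
s_94 = 11·5 + 9·3 + 7·2 = 11
s_95 = 11·11 + 9·5 + 7·3 = 0
s_96 = 11·0 + 9·11 + 7·5 = 15
s_97 = 11·15 + 9·0 + 7·11 = 4
s_98 = 11·4 + 9·15 + 7·0 = 9
s_99 = 11·9 + 9·4 + 7·15 = 2
s_100 = 11·2 + 9·9 + 7·4 = 12
s_101 = 11·12 + 9·2 + 7·9 = 9
s_102 = 11·9 + 9·12 + 7·2 = 0
s_103 = 11·0 + 9·9 + 7·12 = 12
s_104 = 11·12 + 9·0 + 7·9 = 8
s_105 = 11·8 + 9·12 + 7·0 = 9
s_106 = 11·9 + 9·8 + 7·12 = 0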